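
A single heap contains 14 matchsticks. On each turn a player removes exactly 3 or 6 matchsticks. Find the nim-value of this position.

1

Build the Grundy sequence with g(k) = mex{g(k−s) : s ∈ {3, 6}, s ≤ k}:
k:     0  1  2  3  4  5  6  7  8  9 10 11 12 13 14
g(k):  0  0  0  1  1  1  2  2  2  0  0  0  1  1  1
So g(14) = 1.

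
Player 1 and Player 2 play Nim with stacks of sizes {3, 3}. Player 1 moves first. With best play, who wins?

Player 2 wins

Nim-sum: 3 XOR 3 = 0.
The nim-sum is 0, so this is a P-position: the player to move is in a losing position under optimal play; Player 1 is about to move from it and so loses — Player 2 wins.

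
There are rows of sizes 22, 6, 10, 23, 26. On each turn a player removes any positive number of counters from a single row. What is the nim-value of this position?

Bitwise XOR of the heap sizes:
  10110  (22)
  00110  (6)
  01010  (10)
  10111  (23)
  11010  (26)
  -----
  10111  (23)

23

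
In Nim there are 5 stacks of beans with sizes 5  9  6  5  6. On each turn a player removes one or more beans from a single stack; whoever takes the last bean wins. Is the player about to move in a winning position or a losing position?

Winning position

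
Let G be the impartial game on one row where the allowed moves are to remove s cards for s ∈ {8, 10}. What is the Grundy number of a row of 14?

1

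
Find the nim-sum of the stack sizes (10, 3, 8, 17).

Write each in binary and XOR column by column:
  01010  (10)
  00011  (3)
  01000  (8)
  10001  (17)
  -----
  10000  (16)

16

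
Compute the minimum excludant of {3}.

0

0 is not in the set, so the mex is 0.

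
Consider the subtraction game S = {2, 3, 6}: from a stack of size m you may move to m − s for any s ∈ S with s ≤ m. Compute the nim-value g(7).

1

Compute g(0), g(1), … for moves {2, 3, 6}:
k:     0  1  2  3  4  5  6  7
g(k):  0  0  1  1  2  0  3  1
So g(7) = 1.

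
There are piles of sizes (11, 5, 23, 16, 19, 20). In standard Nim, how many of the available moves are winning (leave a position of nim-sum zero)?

1

Compute the nim-sum pairwise:
11 ^ 5 = 14
14 ^ 23 = 25
25 ^ 16 = 9
9 ^ 19 = 26
26 ^ 20 = 14
The overall nim-sum is X = 14. A pile of size p has a winning move iff p XOR X < p (reduce it to p XOR X).
  11: 11 XOR 14 = 5 < 11 — winning move (to 5).
  5: 5 XOR 14 = 11 ≥ 5 — no move.
  23: 23 XOR 14 = 25 ≥ 23 — no move.
  16: 16 XOR 14 = 30 ≥ 16 — no move.
  19: 19 XOR 14 = 29 ≥ 19 — no move.
  20: 20 XOR 14 = 26 ≥ 20 — no move.
That gives 1 winning move.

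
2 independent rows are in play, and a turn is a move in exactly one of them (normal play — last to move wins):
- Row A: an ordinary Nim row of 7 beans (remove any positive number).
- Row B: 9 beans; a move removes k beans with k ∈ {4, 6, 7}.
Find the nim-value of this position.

5

Row A is a plain Nim row of size 7, so its Grundy value is 7.
For row B, compute g(0), g(1), … with moves {4, 6, 7}:
k:     0  1  2  3  4  5  6  7  8  9
g(k):  0  0  0  0  1  1  1  1  2  2
So g(9) = 2.
The value of a disjunctive sum is the nim-sum of the parts.
Combined value = 7 ⊕ 2 = 5.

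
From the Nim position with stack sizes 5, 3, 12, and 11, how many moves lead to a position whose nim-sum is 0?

3

Bitwise XOR of the heap sizes:
  0101  (5)
  0011  (3)
  1100  (12)
  1011  (11)
  ----
  0001  (1)
The overall nim-sum is X = 1. A stack of size p has a winning move iff p XOR X < p (reduce it to p XOR X).
  5: 5 XOR 1 = 4 < 5 — winning move (to 4).
  3: 3 XOR 1 = 2 < 3 — winning move (to 2).
  12: 12 XOR 1 = 13 ≥ 12 — no move.
  11: 11 XOR 1 = 10 < 11 — winning move (to 10).
That gives 3 winning moves.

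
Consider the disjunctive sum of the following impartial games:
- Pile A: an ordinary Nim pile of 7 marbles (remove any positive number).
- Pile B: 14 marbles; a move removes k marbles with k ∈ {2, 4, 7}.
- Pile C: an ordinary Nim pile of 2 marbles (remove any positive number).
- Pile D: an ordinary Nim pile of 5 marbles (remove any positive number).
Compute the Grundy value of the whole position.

Pile A is a plain Nim pile of size 7, so its Grundy value is 7.
For pile B, compute g(0), g(1), … with moves {2, 4, 7}:
k:     0  1  2  3  4  5  6  7  8  9 10 11 12 13 14
g(k):  0  0  1  1  2  2  0  3  1  0  2  1  0  2  1
So g(14) = 1.
Pile C is a plain Nim pile of size 2, so its Grundy value is 2.
Pile D is a plain Nim pile of size 5, so its Grundy value is 5.
By the Sprague-Grundy theorem, the Grundy value of a sum of independent games is the XOR of the component values.
Combined value = 7 ⊕ 1 ⊕ 2 ⊕ 5 = 1.

1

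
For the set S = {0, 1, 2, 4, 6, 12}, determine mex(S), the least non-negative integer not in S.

3

The values 0, 1, 2 are all present; 3 is the first non-negative integer missing from the set.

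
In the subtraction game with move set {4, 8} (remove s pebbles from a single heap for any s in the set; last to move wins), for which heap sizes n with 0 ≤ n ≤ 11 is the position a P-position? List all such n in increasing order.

0, 1, 2, 3

Build the Grundy sequence with g(k) = mex{g(k−s) : s ∈ {4, 8}, s ≤ k}:
k:     0  1  2  3  4  5  6  7  8  9 10 11
g(k):  0  0  0  0  1  1  1  1  2  2  2  2
The P-positions (g = 0) in 0..11 are 0, 1, 2, 3.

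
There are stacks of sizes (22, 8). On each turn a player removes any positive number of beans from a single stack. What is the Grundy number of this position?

30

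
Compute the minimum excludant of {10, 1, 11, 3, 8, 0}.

The values 0, 1 are all present; 2 is the first non-negative integer missing from the set.

2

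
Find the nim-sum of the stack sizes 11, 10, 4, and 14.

11

Nim-sum: 11 ⊕ 10 ⊕ 4 ⊕ 14 = 11.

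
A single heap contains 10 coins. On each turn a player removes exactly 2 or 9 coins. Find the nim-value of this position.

1

Build the Grundy sequence with g(k) = mex{g(k−s) : s ∈ {2, 9}, s ≤ k}:
k:     0  1  2  3  4  5  6  7  8  9 10
g(k):  0  0  1  1  0  0  1  1  0  2  1
So g(10) = 1.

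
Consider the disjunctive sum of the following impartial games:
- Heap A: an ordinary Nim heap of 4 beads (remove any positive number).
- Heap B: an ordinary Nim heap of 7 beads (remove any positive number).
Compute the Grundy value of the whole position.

Heap A is a plain Nim heap of size 4, so its Grundy value is 4.
Heap B is a plain Nim heap of size 7, so its Grundy value is 7.
By the Sprague-Grundy theorem, the Grundy value of a sum of independent games is the XOR of the component values.
Combined value = 4 XOR 7 = 3.

3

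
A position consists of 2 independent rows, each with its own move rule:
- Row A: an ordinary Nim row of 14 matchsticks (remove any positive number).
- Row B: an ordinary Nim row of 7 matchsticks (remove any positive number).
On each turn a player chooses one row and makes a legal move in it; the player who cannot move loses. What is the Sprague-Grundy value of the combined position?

Row A is a plain Nim row of size 14, so its Grundy value is 14.
Row B is a plain Nim row of size 7, so its Grundy value is 7.
The value of a disjunctive sum is the nim-sum of the parts.
Combined value = 14 ⊕ 7 = 9.

9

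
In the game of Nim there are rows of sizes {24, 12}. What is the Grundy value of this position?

20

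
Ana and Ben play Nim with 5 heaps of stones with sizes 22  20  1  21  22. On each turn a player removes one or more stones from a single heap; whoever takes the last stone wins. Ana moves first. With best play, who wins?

Write each in binary and XOR column by column:
  10110  (22)
  10100  (20)
  00001  (1)
  10101  (21)
  10110  (22)
  -----
  00000  (0)
The nim-sum is 0, so this is a P-position: the player to move is in a losing position under optimal play; Ana is about to move from it and so loses — Ben wins.

Ben wins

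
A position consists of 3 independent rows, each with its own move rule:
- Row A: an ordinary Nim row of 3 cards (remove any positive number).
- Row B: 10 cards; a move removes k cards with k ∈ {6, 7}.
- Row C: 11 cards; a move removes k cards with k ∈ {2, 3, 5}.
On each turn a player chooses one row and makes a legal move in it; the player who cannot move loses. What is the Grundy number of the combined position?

0

Row A is a plain Nim row of size 3, so its Grundy value is 3.
Build the Grundy sequence for row B with g(k) = mex{g(k−s) : s ∈ {6, 7}, s ≤ k}:
k:     0  1  2  3  4  5  6  7  8  9 10
g(k):  0  0  0  0  0  0  1  1  1  1  1
So g(10) = 1.
Build the Grundy sequence for row C with g(k) = mex{g(k−s) : s ∈ {2, 3, 5}, s ≤ k}:
g(0) = mex{} = 0
g(1) = mex{} = 0
g(2) = mex{0} = 1
g(3) = mex{0} = 1
g(4) = mex{0,1} = 2
g(5) = mex{0,1} = 2
g(6) = mex{0,1,2} = 3
g(7) = mex{1,2} = 0
g(8) = mex{1,2,3} = 0
g(9) = mex{0,2,3} = 1
g(10) = mex{0,2} = 1
g(11) = mex{0,1,3} = 2
So g(11) = 2.
The value of a disjunctive sum is the nim-sum of the parts.
Combined value = 3 XOR 1 XOR 2 = 0.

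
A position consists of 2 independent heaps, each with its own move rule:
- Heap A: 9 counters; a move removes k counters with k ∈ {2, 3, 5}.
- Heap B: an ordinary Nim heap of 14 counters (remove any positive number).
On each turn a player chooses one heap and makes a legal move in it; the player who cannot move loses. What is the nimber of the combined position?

15

Grundy values for heap A (subtraction set {2, 3, 5}):
g(0) = mex{} = 0
g(1) = mex{} = 0
g(2) = mex{0} = 1
g(3) = mex{0} = 1
g(4) = mex{0,1} = 2
g(5) = mex{0,1} = 2
g(6) = mex{0,1,2} = 3
g(7) = mex{1,2} = 0
g(8) = mex{1,2,3} = 0
g(9) = mex{0,2,3} = 1
So g(9) = 1.
Heap B is a plain Nim heap of size 14, so its Grundy value is 14.
By the Sprague-Grundy theorem, the Grundy value of a sum of independent games is the XOR of the component values.
Combined value = 1 XOR 14 = 15.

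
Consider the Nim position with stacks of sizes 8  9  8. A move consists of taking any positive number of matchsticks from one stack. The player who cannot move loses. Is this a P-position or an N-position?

N-position

Bitwise XOR of the heap sizes:
  1000  (8)
  1001  (9)
  1000  (8)
  ----
  1001  (9)
The nim-sum is 9 ≠ 0, so this is an N-position: the player to move can win.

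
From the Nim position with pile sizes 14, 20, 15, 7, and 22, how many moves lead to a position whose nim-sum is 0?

In binary:
  01110  (14)
  10100  (20)
  01111  (15)
  00111  (7)
  10110  (22)
  -----
  00100  (4)
The overall nim-sum is X = 4. A pile of size p has a winning move iff p XOR X < p (reduce it to p XOR X).
  14: 14 XOR 4 = 10 < 14 — winning move (to 10).
  20: 20 XOR 4 = 16 < 20 — winning move (to 16).
  15: 15 XOR 4 = 11 < 15 — winning move (to 11).
  7: 7 XOR 4 = 3 < 7 — winning move (to 3).
  22: 22 XOR 4 = 18 < 22 — winning move (to 18).
That gives 5 winning moves.

5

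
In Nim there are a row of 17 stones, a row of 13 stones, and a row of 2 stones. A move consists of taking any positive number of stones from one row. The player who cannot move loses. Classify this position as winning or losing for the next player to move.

Winning position

Nim-sum: 17 XOR 13 XOR 2 = 30.
The nim-sum is 30 ≠ 0, so this is an N-position: the player to move can win.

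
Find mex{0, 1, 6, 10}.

2

The values 0, 1 are all present; 2 is the first non-negative integer missing from the set.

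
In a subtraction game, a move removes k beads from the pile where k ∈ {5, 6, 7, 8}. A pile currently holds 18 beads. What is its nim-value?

Grundy values for subtraction set {5, 6, 7, 8}:
k:     0  1  2  3  4  5  6  7  8  9 10 11 12 13 14 15 16 17 18
g(k):  0  0  0  0  0  1  1  1  1  1  2  2  2  0  0  0  0  0  1
So g(18) = 1.

1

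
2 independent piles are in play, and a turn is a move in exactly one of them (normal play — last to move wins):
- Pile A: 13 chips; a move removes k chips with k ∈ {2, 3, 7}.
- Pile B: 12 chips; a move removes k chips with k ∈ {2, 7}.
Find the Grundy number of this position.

0

Grundy values for pile A (subtraction set {2, 3, 7}):
g(0) = mex{} = 0
g(1) = mex{} = 0
g(2) = mex{0} = 1
g(3) = mex{0} = 1
g(4) = mex{0,1} = 2
g(5) = mex{1} = 0
g(6) = mex{1,2} = 0
g(7) = mex{0,2} = 1
g(8) = mex{0} = 1
g(9) = mex{0,1} = 2
g(10) = mex{1} = 0
g(11) = mex{1,2} = 0
g(12) = mex{0,2} = 1
g(13) = mex{0} = 1
So g(13) = 1.
Build the Grundy sequence for pile B with g(k) = mex{g(k−s) : s ∈ {2, 7}, s ≤ k}:
k:     0  1  2  3  4  5  6  7  8  9 10 11 12
g(k):  0  0  1  1  0  0  1  1  2  0  0  1  1
So g(12) = 1.
The value of a disjunctive sum is the nim-sum of the parts.
Combined value = 1 XOR 1 = 0.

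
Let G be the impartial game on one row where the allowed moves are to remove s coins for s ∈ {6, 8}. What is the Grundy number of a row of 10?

1

Compute g(0), g(1), … for moves {6, 8}:
g(0) = mex{} = 0
g(1) = mex{} = 0
g(2) = mex{} = 0
g(3) = mex{} = 0
g(4) = mex{} = 0
g(5) = mex{} = 0
g(6) = mex{0} = 1
g(7) = mex{0} = 1
g(8) = mex{0} = 1
g(9) = mex{0} = 1
g(10) = mex{0} = 1
So g(10) = 1.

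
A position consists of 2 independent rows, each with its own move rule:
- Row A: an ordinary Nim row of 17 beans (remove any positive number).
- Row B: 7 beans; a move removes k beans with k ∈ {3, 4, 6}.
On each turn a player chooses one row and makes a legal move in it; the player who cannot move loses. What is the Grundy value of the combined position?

Row A is a plain Nim row of size 17, so its Grundy value is 17.
Grundy values for row B (subtraction set {3, 4, 6}):
k:     0  1  2  3  4  5  6  7
g(k):  0  0  0  1  1  1  2  2
So g(7) = 2.
The value of a disjunctive sum is the nim-sum of the parts.
Combined value = 17 ⊕ 2 = 19.

19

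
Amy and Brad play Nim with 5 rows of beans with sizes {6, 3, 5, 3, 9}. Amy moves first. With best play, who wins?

Nim-sum: 6 ^ 3 ^ 5 ^ 3 ^ 9 = 10.
The nim-sum is 10 ≠ 0, so this is an N-position: the player to move can win; Amy has a winning move.

Amy wins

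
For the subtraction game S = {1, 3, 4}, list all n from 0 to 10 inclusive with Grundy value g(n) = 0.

0, 2, 7, 9

Compute g(0), g(1), … for moves {1, 3, 4}:
g(0) = mex{} = 0
g(1) = mex{0} = 1
g(2) = mex{1} = 0
g(3) = mex{0} = 1
g(4) = mex{0,1} = 2
g(5) = mex{0,1,2} = 3
g(6) = mex{0,1,3} = 2
g(7) = mex{1,2} = 0
g(8) = mex{0,2,3} = 1
g(9) = mex{1,2,3} = 0
g(10) = mex{0,2} = 1
The P-positions (g = 0) in 0..10 are 0, 2, 7, 9.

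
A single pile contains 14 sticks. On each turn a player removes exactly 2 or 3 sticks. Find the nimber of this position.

2

Compute g(0), g(1), … for moves {2, 3}:
k:     0  1  2  3  4  5  6  7  8  9 10 11 12 13 14
g(k):  0  0  1  1  2  0  0  1  1  2  0  0  1  1  2
So g(14) = 2.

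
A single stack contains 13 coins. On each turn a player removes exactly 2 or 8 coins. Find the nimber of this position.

1

Build the Grundy sequence with g(k) = mex{g(k−s) : s ∈ {2, 8}, s ≤ k}:
g(0) = mex{} = 0
g(1) = mex{} = 0
g(2) = mex{0} = 1
g(3) = mex{0} = 1
g(4) = mex{1} = 0
g(5) = mex{1} = 0
g(6) = mex{0} = 1
g(7) = mex{0} = 1
g(8) = mex{0,1} = 2
g(9) = mex{0,1} = 2
g(10) = mex{1,2} = 0
g(11) = mex{1,2} = 0
g(12) = mex{0} = 1
g(13) = mex{0} = 1
So g(13) = 1.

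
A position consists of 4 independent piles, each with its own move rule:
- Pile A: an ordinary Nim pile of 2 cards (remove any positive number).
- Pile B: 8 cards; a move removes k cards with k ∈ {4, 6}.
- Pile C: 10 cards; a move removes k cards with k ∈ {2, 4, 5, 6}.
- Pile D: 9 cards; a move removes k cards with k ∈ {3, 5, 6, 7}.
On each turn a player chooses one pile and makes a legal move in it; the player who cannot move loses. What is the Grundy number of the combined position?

2

Pile A is a plain Nim pile of size 2, so its Grundy value is 2.
Build the Grundy sequence for pile B with g(k) = mex{g(k−s) : s ∈ {4, 6}, s ≤ k}:
g(0) = mex{} = 0
g(1) = mex{} = 0
g(2) = mex{} = 0
g(3) = mex{} = 0
g(4) = mex{0} = 1
g(5) = mex{0} = 1
g(6) = mex{0} = 1
g(7) = mex{0} = 1
g(8) = mex{0,1} = 2
So g(8) = 2.
Build the Grundy sequence for pile C with g(k) = mex{g(k−s) : s ∈ {2, 4, 5, 6}, s ≤ k}:
g(0) = mex{} = 0
g(1) = mex{} = 0
g(2) = mex{0} = 1
g(3) = mex{0} = 1
g(4) = mex{0,1} = 2
g(5) = mex{0,1} = 2
g(6) = mex{0,1,2} = 3
g(7) = mex{0,1,2} = 3
g(8) = mex{1,2,3} = 0
g(9) = mex{1,2,3} = 0
g(10) = mex{0,2,3} = 1
So g(10) = 1.
For pile D, compute g(0), g(1), … with moves {3, 5, 6, 7}:
g(0) = mex{} = 0
g(1) = mex{} = 0
g(2) = mex{} = 0
g(3) = mex{0} = 1
g(4) = mex{0} = 1
g(5) = mex{0} = 1
g(6) = mex{0,1} = 2
g(7) = mex{0,1} = 2
g(8) = mex{0,1} = 2
g(9) = mex{0,1,2} = 3
So g(9) = 3.
By the Sprague-Grundy theorem, the Grundy value of a sum of independent games is the XOR of the component values.
Combined value = 2 XOR 2 XOR 1 XOR 3 = 2.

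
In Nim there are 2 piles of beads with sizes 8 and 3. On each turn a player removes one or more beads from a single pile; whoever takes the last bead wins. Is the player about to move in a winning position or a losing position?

Nim-sum: 8 XOR 3 = 11.
The nim-sum is 11 ≠ 0, so this is an N-position: the player to move can win.

Winning position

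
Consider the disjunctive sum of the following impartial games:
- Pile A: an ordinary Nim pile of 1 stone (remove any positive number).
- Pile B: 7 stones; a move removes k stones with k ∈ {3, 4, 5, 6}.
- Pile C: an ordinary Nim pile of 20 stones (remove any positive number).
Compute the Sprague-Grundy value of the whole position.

Pile A is a plain Nim pile of size 1, so its Grundy value is 1.
Grundy values for pile B (subtraction set {3, 4, 5, 6}):
k:     0  1  2  3  4  5  6  7
g(k):  0  0  0  1  1  1  2  2
So g(7) = 2.
Pile C is a plain Nim pile of size 20, so its Grundy value is 20.
The value of a disjunctive sum is the nim-sum of the parts.
Combined value = 1 XOR 2 XOR 20 = 23.

23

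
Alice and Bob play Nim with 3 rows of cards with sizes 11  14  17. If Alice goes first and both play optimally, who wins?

Alice wins

Compute the nim-sum pairwise:
11 XOR 14 = 5
5 XOR 17 = 20
The nim-sum is 20 ≠ 0, so this is an N-position: the player to move can win; Alice has a winning move.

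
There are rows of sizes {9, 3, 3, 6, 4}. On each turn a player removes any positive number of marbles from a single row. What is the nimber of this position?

11

Compute the nim-sum pairwise:
9 ^ 3 = 10
10 ^ 3 = 9
9 ^ 6 = 15
15 ^ 4 = 11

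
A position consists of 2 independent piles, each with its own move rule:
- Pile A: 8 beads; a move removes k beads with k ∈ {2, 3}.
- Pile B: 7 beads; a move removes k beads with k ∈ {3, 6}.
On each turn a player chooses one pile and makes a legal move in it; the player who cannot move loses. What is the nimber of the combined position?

Build the Grundy sequence for pile A with g(k) = mex{g(k−s) : s ∈ {2, 3}, s ≤ k}:
k:     0  1  2  3  4  5  6  7  8
g(k):  0  0  1  1  2  0  0  1  1
So g(8) = 1.
For pile B, compute g(0), g(1), … with moves {3, 6}:
g(0) = mex{} = 0
g(1) = mex{} = 0
g(2) = mex{} = 0
g(3) = mex{0} = 1
g(4) = mex{0} = 1
g(5) = mex{0} = 1
g(6) = mex{0,1} = 2
g(7) = mex{0,1} = 2
So g(7) = 2.
By the Sprague-Grundy theorem, the Grundy value of a sum of independent games is the XOR of the component values.
Combined value = 1 XOR 2 = 3.

3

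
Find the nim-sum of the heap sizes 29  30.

In binary:
  11101  (29)
  11110  (30)
  -----
  00011  (3)

3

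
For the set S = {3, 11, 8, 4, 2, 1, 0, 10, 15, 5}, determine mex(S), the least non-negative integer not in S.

6

The values 0, 1, 2, 3, 4, 5 are all present; 6 is the first non-negative integer missing from the set.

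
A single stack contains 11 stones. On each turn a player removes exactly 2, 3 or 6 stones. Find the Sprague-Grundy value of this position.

1

Build the Grundy sequence with g(k) = mex{g(k−s) : s ∈ {2, 3, 6}, s ≤ k}:
g(0) = mex{} = 0
g(1) = mex{} = 0
g(2) = mex{0} = 1
g(3) = mex{0} = 1
g(4) = mex{0,1} = 2
g(5) = mex{1} = 0
g(6) = mex{0,1,2} = 3
g(7) = mex{0,2} = 1
g(8) = mex{0,1,3} = 2
g(9) = mex{1,3} = 0
g(10) = mex{1,2} = 0
g(11) = mex{0,2} = 1
So g(11) = 1.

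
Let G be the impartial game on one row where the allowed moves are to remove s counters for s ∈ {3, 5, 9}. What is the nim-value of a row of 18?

Grundy values for subtraction set {3, 5, 9}:
k:     0  1  2  3  4  5  6  7  8  9 10 11 12 13 14 15 16 17 18
g(k):  0  0  0  1  1  1  2  2  0  3  3  1  0  2  0  1  0  1  0
So g(18) = 0.

0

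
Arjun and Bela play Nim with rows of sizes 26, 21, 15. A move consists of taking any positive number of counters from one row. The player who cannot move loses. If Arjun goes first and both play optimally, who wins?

In binary:
  11010  (26)
  10101  (21)
  01111  (15)
  -----
  00000  (0)
The nim-sum is 0, so this is a P-position: the player to move is in a losing position under optimal play; Arjun is about to move from it and so loses — Bela wins.

Bela wins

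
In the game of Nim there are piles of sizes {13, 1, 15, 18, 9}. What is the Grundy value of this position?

24

Compute the nim-sum pairwise:
13 ^ 1 = 12
12 ^ 15 = 3
3 ^ 18 = 17
17 ^ 9 = 24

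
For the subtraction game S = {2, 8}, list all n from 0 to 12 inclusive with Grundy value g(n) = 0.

0, 1, 4, 5, 10, 11

Compute g(0), g(1), … for moves {2, 8}:
g(0) = mex{} = 0
g(1) = mex{} = 0
g(2) = mex{0} = 1
g(3) = mex{0} = 1
g(4) = mex{1} = 0
g(5) = mex{1} = 0
g(6) = mex{0} = 1
g(7) = mex{0} = 1
g(8) = mex{0,1} = 2
g(9) = mex{0,1} = 2
g(10) = mex{1,2} = 0
g(11) = mex{1,2} = 0
g(12) = mex{0} = 1
The P-positions (g = 0) in 0..12 are 0, 1, 4, 5, 10, 11.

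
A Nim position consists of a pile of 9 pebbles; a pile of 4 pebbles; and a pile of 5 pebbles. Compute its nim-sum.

Compute the nim-sum pairwise:
9 ^ 4 = 13
13 ^ 5 = 8

8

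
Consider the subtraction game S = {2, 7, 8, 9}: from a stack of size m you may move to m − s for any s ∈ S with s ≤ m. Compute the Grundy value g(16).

Compute g(0), g(1), … for moves {2, 7, 8, 9}:
k:     0  1  2  3  4  5  6  7  8  9 10 11 12 13 14 15 16
g(k):  0  0  1  1  0  0  1  1  2  2  3  3  2  2  3  0  0
So g(16) = 0.

0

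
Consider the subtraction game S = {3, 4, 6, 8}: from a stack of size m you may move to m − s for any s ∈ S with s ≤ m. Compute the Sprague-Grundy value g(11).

Build the Grundy sequence with g(k) = mex{g(k−s) : s ∈ {3, 4, 6, 8}, s ≤ k}:
k:     0  1  2  3  4  5  6  7  8  9 10 11
g(k):  0  0  0  1  1  1  2  2  2  3  3  0
So g(11) = 0.

0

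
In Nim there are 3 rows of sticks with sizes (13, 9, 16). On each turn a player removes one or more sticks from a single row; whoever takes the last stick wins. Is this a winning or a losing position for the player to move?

Nim-sum: 13 ^ 9 ^ 16 = 20.
The nim-sum is 20 ≠ 0, so this is an N-position: the player to move can win.

Winning position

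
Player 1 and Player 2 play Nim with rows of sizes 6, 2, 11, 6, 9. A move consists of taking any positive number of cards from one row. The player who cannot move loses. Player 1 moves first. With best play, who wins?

Player 2 wins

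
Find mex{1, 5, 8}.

0

0 is not in the set, so the mex is 0.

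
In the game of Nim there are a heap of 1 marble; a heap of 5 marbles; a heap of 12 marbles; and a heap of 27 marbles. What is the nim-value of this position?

19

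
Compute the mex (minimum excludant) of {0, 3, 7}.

1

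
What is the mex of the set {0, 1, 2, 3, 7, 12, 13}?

The values 0, 1, 2, 3 are all present; 4 is the first non-negative integer missing from the set.

4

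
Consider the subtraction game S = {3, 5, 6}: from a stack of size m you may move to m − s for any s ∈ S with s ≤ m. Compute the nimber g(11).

0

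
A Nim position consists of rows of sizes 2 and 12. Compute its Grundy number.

14

In binary:
  0010  (2)
  1100  (12)
  ----
  1110  (14)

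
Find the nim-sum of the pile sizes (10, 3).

Compute the nim-sum pairwise:
10 ^ 3 = 9

9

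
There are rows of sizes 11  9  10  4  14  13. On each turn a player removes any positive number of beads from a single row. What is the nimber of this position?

15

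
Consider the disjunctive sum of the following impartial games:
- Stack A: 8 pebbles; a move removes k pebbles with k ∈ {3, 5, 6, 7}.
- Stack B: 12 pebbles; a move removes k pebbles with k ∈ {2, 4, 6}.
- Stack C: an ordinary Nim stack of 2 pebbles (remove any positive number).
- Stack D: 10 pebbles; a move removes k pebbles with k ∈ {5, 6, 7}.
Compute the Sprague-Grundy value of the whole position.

Build the Grundy sequence for stack A with g(k) = mex{g(k−s) : s ∈ {3, 5, 6, 7}, s ≤ k}:
k:     0  1  2  3  4  5  6  7  8
g(k):  0  0  0  1  1  1  2  2  2
So g(8) = 2.
For stack B, compute g(0), g(1), … with moves {2, 4, 6}:
k:     0  1  2  3  4  5  6  7  8  9 10 11 12
g(k):  0  0  1  1  2  2  3  3  0  0  1  1  2
So g(12) = 2.
Stack C is a plain Nim stack of size 2, so its Grundy value is 2.
Build the Grundy sequence for stack D with g(k) = mex{g(k−s) : s ∈ {5, 6, 7}, s ≤ k}:
g(0) = mex{} = 0
g(1) = mex{} = 0
g(2) = mex{} = 0
g(3) = mex{} = 0
g(4) = mex{} = 0
g(5) = mex{0} = 1
g(6) = mex{0} = 1
g(7) = mex{0} = 1
g(8) = mex{0} = 1
g(9) = mex{0} = 1
g(10) = mex{0,1} = 2
So g(10) = 2.
The value of a disjunctive sum is the nim-sum of the parts.
Combined value = 2 XOR 2 XOR 2 XOR 2 = 0.

0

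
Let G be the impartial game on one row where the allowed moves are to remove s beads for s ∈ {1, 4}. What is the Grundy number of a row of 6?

1

Grundy values for subtraction set {1, 4}:
k:     0  1  2  3  4  5  6
g(k):  0  1  0  1  2  0  1
So g(6) = 1.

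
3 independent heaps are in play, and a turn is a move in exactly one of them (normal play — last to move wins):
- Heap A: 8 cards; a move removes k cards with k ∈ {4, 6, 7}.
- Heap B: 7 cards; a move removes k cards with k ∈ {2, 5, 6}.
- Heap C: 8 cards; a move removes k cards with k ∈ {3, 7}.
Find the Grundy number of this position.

For heap A, compute g(0), g(1), … with moves {4, 6, 7}:
k:     0  1  2  3  4  5  6  7  8
g(k):  0  0  0  0  1  1  1  1  2
So g(8) = 2.
Grundy values for heap B (subtraction set {2, 5, 6}):
k:     0  1  2  3  4  5  6  7
g(k):  0  0  1  1  0  2  1  3
So g(7) = 3.
Grundy values for heap C (subtraction set {3, 7}):
g(0) = mex{} = 0
g(1) = mex{} = 0
g(2) = mex{} = 0
g(3) = mex{0} = 1
g(4) = mex{0} = 1
g(5) = mex{0} = 1
g(6) = mex{1} = 0
g(7) = mex{0,1} = 2
g(8) = mex{0,1} = 2
So g(8) = 2.
By the Sprague-Grundy theorem, the Grundy value of a sum of independent games is the XOR of the component values.
Combined value = 2 ⊕ 3 ⊕ 2 = 3.

3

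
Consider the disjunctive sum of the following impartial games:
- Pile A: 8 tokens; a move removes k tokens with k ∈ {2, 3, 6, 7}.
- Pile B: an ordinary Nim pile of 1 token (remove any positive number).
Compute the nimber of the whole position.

3

Grundy values for pile A (subtraction set {2, 3, 6, 7}):
g(0) = mex{} = 0
g(1) = mex{} = 0
g(2) = mex{0} = 1
g(3) = mex{0} = 1
g(4) = mex{0,1} = 2
g(5) = mex{1} = 0
g(6) = mex{0,1,2} = 3
g(7) = mex{0,2} = 1
g(8) = mex{0,1,3} = 2
So g(8) = 2.
Pile B is a plain Nim pile of size 1, so its Grundy value is 1.
The value of a disjunctive sum is the nim-sum of the parts.
Combined value = 2 ⊕ 1 = 3.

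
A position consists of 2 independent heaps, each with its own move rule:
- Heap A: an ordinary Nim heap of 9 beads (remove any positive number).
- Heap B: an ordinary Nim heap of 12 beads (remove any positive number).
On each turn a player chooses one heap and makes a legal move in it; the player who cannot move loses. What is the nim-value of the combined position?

5

Heap A is a plain Nim heap of size 9, so its Grundy value is 9.
Heap B is a plain Nim heap of size 12, so its Grundy value is 12.
By the Sprague-Grundy theorem, the Grundy value of a sum of independent games is the XOR of the component values.
Combined value = 9 XOR 12 = 5.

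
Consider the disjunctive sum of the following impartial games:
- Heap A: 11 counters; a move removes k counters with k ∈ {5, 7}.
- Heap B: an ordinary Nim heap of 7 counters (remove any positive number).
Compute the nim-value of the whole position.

5

For heap A, compute g(0), g(1), … with moves {5, 7}:
g(0) = mex{} = 0
g(1) = mex{} = 0
g(2) = mex{} = 0
g(3) = mex{} = 0
g(4) = mex{} = 0
g(5) = mex{0} = 1
g(6) = mex{0} = 1
g(7) = mex{0} = 1
g(8) = mex{0} = 1
g(9) = mex{0} = 1
g(10) = mex{0,1} = 2
g(11) = mex{0,1} = 2
So g(11) = 2.
Heap B is a plain Nim heap of size 7, so its Grundy value is 7.
By the Sprague-Grundy theorem, the Grundy value of a sum of independent games is the XOR of the component values.
Combined value = 2 ⊕ 7 = 5.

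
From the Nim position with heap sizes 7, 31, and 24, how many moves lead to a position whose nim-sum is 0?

Compute the nim-sum pairwise:
7 XOR 31 = 24
24 XOR 24 = 0
The nim-sum is already 0, so every move leaves a nonzero nim-sum — there are no winning moves.

0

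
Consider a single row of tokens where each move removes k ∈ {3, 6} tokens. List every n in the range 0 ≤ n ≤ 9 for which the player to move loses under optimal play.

0, 1, 2, 9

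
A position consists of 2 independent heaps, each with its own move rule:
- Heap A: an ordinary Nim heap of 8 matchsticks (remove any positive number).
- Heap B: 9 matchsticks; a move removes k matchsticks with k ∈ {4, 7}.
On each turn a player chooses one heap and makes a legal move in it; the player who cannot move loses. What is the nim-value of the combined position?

Heap A is a plain Nim heap of size 8, so its Grundy value is 8.
Grundy values for heap B (subtraction set {4, 7}):
g(0) = mex{} = 0
g(1) = mex{} = 0
g(2) = mex{} = 0
g(3) = mex{} = 0
g(4) = mex{0} = 1
g(5) = mex{0} = 1
g(6) = mex{0} = 1
g(7) = mex{0} = 1
g(8) = mex{0,1} = 2
g(9) = mex{0,1} = 2
So g(9) = 2.
By the Sprague-Grundy theorem, the Grundy value of a sum of independent games is the XOR of the component values.
Combined value = 8 ⊕ 2 = 10.

10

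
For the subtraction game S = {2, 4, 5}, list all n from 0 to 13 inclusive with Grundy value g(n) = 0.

0, 1, 7, 8

Compute g(0), g(1), … for moves {2, 4, 5}:
g(0) = mex{} = 0
g(1) = mex{} = 0
g(2) = mex{0} = 1
g(3) = mex{0} = 1
g(4) = mex{0,1} = 2
g(5) = mex{0,1} = 2
g(6) = mex{0,1,2} = 3
g(7) = mex{1,2} = 0
g(8) = mex{1,2,3} = 0
g(9) = mex{0,2} = 1
g(10) = mex{0,2,3} = 1
g(11) = mex{0,1,3} = 2
g(12) = mex{0,1} = 2
g(13) = mex{0,1,2} = 3
The P-positions (g = 0) in 0..13 are 0, 1, 7, 8.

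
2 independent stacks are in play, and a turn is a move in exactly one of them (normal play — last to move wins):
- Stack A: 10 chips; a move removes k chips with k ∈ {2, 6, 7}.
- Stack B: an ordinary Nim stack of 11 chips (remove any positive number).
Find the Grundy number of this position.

8

Grundy values for stack A (subtraction set {2, 6, 7}):
k:     0  1  2  3  4  5  6  7  8  9 10
g(k):  0  0  1  1  0  0  1  1  2  0  3
So g(10) = 3.
Stack B is a plain Nim stack of size 11, so its Grundy value is 11.
The value of a disjunctive sum is the nim-sum of the parts.
Combined value = 3 XOR 11 = 8.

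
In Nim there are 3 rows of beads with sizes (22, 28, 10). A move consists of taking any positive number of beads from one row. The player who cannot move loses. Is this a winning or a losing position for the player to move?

Compute the nim-sum pairwise:
22 XOR 28 = 10
10 XOR 10 = 0
The nim-sum is 0, so this is a P-position: the player to move is in a losing position under optimal play.

Losing position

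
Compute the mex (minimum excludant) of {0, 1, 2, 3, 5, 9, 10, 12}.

4

The values 0, 1, 2, 3 are all present; 4 is the first non-negative integer missing from the set.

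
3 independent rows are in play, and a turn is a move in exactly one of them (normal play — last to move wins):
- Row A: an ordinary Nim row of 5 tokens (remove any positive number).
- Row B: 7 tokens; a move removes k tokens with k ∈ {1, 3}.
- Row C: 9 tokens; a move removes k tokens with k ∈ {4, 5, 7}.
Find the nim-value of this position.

6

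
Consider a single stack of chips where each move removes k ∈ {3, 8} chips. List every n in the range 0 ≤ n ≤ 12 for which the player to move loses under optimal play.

0, 1, 2, 6, 7, 11, 12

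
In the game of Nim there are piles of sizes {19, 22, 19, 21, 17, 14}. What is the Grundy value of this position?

28

Compute the nim-sum pairwise:
19 ⊕ 22 = 5
5 ⊕ 19 = 22
22 ⊕ 21 = 3
3 ⊕ 17 = 18
18 ⊕ 14 = 28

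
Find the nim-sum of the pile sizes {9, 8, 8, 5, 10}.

6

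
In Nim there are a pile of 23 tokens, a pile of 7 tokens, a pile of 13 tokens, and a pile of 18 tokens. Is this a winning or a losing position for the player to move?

Winning position

Nim-sum: 23 ⊕ 7 ⊕ 13 ⊕ 18 = 15.
The nim-sum is 15 ≠ 0, so this is an N-position: the player to move can win.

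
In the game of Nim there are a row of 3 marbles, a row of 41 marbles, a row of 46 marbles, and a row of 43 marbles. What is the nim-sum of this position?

Bitwise XOR of the heap sizes:
  000011  (3)
  101001  (41)
  101110  (46)
  101011  (43)
  ------
  101111  (47)

47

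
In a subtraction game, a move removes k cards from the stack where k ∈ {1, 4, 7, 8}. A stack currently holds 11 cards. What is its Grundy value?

Compute g(0), g(1), … for moves {1, 4, 7, 8}:
k:     0  1  2  3  4  5  6  7  8  9 10 11
g(k):  0  1  0  1  2  0  1  2  3  2  3  0
So g(11) = 0.

0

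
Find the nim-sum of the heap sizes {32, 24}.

Compute the nim-sum pairwise:
32 ⊕ 24 = 56

56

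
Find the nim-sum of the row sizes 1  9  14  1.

Compute the nim-sum pairwise:
1 ⊕ 9 = 8
8 ⊕ 14 = 6
6 ⊕ 1 = 7

7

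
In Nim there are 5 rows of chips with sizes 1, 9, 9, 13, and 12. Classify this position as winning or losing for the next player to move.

Losing position

Bitwise XOR of the heap sizes:
  0001  (1)
  1001  (9)
  1001  (9)
  1101  (13)
  1100  (12)
  ----
  0000  (0)
The nim-sum is 0, so this is a P-position: the player to move is in a losing position under optimal play.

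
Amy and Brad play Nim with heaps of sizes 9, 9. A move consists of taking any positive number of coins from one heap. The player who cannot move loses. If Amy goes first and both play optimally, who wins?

Brad wins

Compute the nim-sum pairwise:
9 ^ 9 = 0
The nim-sum is 0, so this is a P-position: the player to move is in a losing position under optimal play; Amy is about to move from it and so loses — Brad wins.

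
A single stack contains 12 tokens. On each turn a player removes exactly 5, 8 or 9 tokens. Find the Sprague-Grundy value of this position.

2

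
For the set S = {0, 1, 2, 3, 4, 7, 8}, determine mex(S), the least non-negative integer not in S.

The values 0, 1, 2, 3, 4 are all present; 5 is the first non-negative integer missing from the set.

5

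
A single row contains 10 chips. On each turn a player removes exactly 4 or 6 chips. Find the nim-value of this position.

0

Build the Grundy sequence with g(k) = mex{g(k−s) : s ∈ {4, 6}, s ≤ k}:
k:     0  1  2  3  4  5  6  7  8  9 10
g(k):  0  0  0  0  1  1  1  1  2  2  0
So g(10) = 0.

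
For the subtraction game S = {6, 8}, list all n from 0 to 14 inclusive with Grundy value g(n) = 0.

0, 1, 2, 3, 4, 5, 14

Compute g(0), g(1), … for moves {6, 8}:
g(0) = mex{} = 0
g(1) = mex{} = 0
g(2) = mex{} = 0
g(3) = mex{} = 0
g(4) = mex{} = 0
g(5) = mex{} = 0
g(6) = mex{0} = 1
g(7) = mex{0} = 1
g(8) = mex{0} = 1
g(9) = mex{0} = 1
g(10) = mex{0} = 1
g(11) = mex{0} = 1
g(12) = mex{0,1} = 2
g(13) = mex{0,1} = 2
g(14) = mex{1} = 0
The P-positions (g = 0) in 0..14 are 0, 1, 2, 3, 4, 5, 14.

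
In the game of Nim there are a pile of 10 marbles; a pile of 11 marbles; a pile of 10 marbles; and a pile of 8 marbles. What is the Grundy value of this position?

3

Compute the nim-sum pairwise:
10 ⊕ 11 = 1
1 ⊕ 10 = 11
11 ⊕ 8 = 3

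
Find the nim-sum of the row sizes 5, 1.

Nim-sum: 5 ^ 1 = 4.

4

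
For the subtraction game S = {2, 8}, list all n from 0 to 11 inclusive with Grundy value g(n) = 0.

Grundy values for subtraction set {2, 8}:
k:     0  1  2  3  4  5  6  7  8  9 10 11
g(k):  0  0  1  1  0  0  1  1  2  2  0  0
The P-positions (g = 0) in 0..11 are 0, 1, 4, 5, 10, 11.

0, 1, 4, 5, 10, 11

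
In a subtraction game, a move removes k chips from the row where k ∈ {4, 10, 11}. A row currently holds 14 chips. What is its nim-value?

3

Build the Grundy sequence with g(k) = mex{g(k−s) : s ∈ {4, 10, 11}, s ≤ k}:
k:     0  1  2  3  4  5  6  7  8  9 10 11 12 13 14
g(k):  0  0  0  0  1  1  1  1  0  0  2  2  1  1  3
So g(14) = 3.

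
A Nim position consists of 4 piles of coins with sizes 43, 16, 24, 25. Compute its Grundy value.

58

Nim-sum: 43 XOR 16 XOR 24 XOR 25 = 58.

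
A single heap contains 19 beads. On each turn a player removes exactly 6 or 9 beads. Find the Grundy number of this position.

0

Grundy values for subtraction set {6, 9}:
k:     0  1  2  3  4  5  6  7  8  9 10 11 12 13 14 15 16 17 18 19
g(k):  0  0  0  0  0  0  1  1  1  1  1  1  2  2  2  0  0  0  0  0
So g(19) = 0.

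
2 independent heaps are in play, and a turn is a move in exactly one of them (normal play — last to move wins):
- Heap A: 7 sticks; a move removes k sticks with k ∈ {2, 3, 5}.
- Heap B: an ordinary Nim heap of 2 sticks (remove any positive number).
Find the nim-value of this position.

2

Build the Grundy sequence for heap A with g(k) = mex{g(k−s) : s ∈ {2, 3, 5}, s ≤ k}:
k:     0  1  2  3  4  5  6  7
g(k):  0  0  1  1  2  2  3  0
So g(7) = 0.
Heap B is a plain Nim heap of size 2, so its Grundy value is 2.
By the Sprague-Grundy theorem, the Grundy value of a sum of independent games is the XOR of the component values.
Combined value = 0 XOR 2 = 2.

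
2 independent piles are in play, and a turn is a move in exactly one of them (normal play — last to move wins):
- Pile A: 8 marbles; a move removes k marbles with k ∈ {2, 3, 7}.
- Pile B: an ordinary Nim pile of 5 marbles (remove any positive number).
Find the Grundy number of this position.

4

Build the Grundy sequence for pile A with g(k) = mex{g(k−s) : s ∈ {2, 3, 7}, s ≤ k}:
g(0) = mex{} = 0
g(1) = mex{} = 0
g(2) = mex{0} = 1
g(3) = mex{0} = 1
g(4) = mex{0,1} = 2
g(5) = mex{1} = 0
g(6) = mex{1,2} = 0
g(7) = mex{0,2} = 1
g(8) = mex{0} = 1
So g(8) = 1.
Pile B is a plain Nim pile of size 5, so its Grundy value is 5.
The value of a disjunctive sum is the nim-sum of the parts.
Combined value = 1 ⊕ 5 = 4.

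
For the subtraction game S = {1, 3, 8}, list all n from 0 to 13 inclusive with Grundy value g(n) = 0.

0, 2, 4, 6, 11, 13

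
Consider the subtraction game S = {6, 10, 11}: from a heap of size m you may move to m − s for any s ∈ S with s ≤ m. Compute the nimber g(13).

Build the Grundy sequence with g(k) = mex{g(k−s) : s ∈ {6, 10, 11}, s ≤ k}:
k:     0  1  2  3  4  5  6  7  8  9 10 11 12 13
g(k):  0  0  0  0  0  0  1  1  1  1  1  1  2  2
So g(13) = 2.

2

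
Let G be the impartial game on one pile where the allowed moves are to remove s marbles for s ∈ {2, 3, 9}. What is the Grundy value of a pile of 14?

1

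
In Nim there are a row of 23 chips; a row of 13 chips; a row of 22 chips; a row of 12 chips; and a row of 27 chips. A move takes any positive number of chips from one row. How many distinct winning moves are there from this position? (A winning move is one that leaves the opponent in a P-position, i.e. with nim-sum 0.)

Write each in binary and XOR column by column:
  10111  (23)
  01101  (13)
  10110  (22)
  01100  (12)
  11011  (27)
  -----
  11011  (27)
The overall nim-sum is X = 27. A row of size p has a winning move iff p XOR X < p (reduce it to p XOR X).
  23: 23 XOR 27 = 12 < 23 — winning move (to 12).
  13: 13 XOR 27 = 22 ≥ 13 — no move.
  22: 22 XOR 27 = 13 < 22 — winning move (to 13).
  12: 12 XOR 27 = 23 ≥ 12 — no move.
  27: 27 XOR 27 = 0 < 27 — winning move (to 0).
That gives 3 winning moves.

3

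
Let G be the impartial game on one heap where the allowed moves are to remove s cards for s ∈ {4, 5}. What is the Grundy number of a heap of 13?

Compute g(0), g(1), … for moves {4, 5}:
k:     0  1  2  3  4  5  6  7  8  9 10 11 12 13
g(k):  0  0  0  0  1  1  1  1  2  0  0  0  0  1
So g(13) = 1.

1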